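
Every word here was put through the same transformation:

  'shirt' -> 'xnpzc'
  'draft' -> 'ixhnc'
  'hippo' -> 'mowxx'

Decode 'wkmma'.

refer

In shirt: s→x is +5, h→n is +6, i→p is +7, r→z is +8 — the shift increases by 1 each position. Each letter shifts forward by (position + 5), i.e. 5, 6, 7, … — the shift grows by one for each successive letter.
Decoding wkmma: w−5=r, k−6=e, m−7=f, m−8=e, a−9=r.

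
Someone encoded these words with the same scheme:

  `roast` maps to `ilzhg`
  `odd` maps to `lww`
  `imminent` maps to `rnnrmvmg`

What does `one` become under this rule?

Each letter is replaced by its mirror in the alphabet: a↔z, b↔y, c↔x, and so on (the Atbash cipher).
On one: o↔l, n↔m, e↔v.

lmv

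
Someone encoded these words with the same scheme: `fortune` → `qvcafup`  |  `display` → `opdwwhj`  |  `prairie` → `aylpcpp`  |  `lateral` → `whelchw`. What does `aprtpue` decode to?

A repeating key of period 2 is used — shifts +11, +7 over and over.
Decoding aprtpue: a−11=p, p−7=i, r−11=g, t−7=m, p−11=e, u−7=n, e−11=t.

pigment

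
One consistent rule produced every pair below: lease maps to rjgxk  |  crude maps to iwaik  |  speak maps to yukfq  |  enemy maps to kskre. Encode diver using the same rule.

jnbjx

Shifts by position in lease: pos 0: l→r (+6), pos 1: e→j (+5), pos 2: a→g (+6), pos 3: s→x (+5) — repeating every 2. A repeating key of period 2 is used — shifts +6, +5 over and over.
For diver: d+6=j, i+5=n, v+6=b, e+5=j, r+6=x.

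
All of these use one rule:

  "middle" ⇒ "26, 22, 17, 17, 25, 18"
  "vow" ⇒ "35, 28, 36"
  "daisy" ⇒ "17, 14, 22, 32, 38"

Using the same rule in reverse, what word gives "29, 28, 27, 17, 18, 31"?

ponder

Letters become their 1-based position plus 13 (so a→14, b→15, …).
Decoding 29, 28, 27, 17, 18, 31: 29→(29−13)÷1=16=p, 28→(28−13)÷1=15=o, 27→(27−13)÷1=14=n, 17→(17−13)÷1=4=d, 18→(18−13)÷1=5=e, 31→(31−13)÷1=18=r.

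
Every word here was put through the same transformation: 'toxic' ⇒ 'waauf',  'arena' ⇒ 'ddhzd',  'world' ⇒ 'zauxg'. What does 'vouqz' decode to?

screw

Shifts by position in toxic: pos 0: t→w (+3), pos 1: o→a (+12), pos 2: x→a (+3), pos 3: i→u (+12) — repeating every 2. It's a Vigenère-style cipher with numeric key [3,12]: position i shifts by key[i mod 2].
Decoding vouqz: v−3=s, o−12=c, u−3=r, q−12=e, z−3=w.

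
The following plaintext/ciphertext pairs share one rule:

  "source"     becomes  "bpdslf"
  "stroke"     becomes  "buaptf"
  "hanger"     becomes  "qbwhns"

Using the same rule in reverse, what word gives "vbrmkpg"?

The shifts repeat in a cycle of length 2: positions 0,1,… shift by +9, +1, then the pattern repeats.
Reversing it on vbrmkpg: v−9=m, b−1=a, r−9=i, m−1=l, k−9=b, p−1=o, g−9=x.

mailbox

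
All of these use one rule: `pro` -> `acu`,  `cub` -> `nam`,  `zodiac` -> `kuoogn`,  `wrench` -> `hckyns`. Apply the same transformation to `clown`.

nwuhy

The shift depends on letter class: consonant p→a is +11, but vowel o→u is +6. The rule splits by letter class: vowels +6, consonants +11.
On clown: c(cons)+11=n, l(cons)+11=w, o(vowel)+6=u, w(cons)+11=h, n(cons)+11=y.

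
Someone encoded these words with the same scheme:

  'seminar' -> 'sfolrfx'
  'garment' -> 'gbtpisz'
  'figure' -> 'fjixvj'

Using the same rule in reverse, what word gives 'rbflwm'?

In seminar: s→s is +0, e→f is +1, m→o is +2, i→l is +3 — the shift increases by 1 each position. The shift increases by 1 at each position, starting from +0: 0, 1, 2, ….
Decoding rbflwm: r−0=r, b−1=a, f−2=d, l−3=i, w−4=s, m−5=h.

radish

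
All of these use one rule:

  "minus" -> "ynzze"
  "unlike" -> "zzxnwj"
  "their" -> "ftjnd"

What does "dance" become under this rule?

Two shifts are in play — +5 for a/e/i/o/u, +12 for every other letter.
For dance: d(cons)+12=p, a(vowel)+5=f, n(cons)+12=z, c(cons)+12=o, e(vowel)+5=j.

pfzoj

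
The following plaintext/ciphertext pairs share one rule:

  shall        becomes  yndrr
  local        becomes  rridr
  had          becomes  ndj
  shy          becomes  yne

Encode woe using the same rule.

The rule splits by letter class: vowels +3, consonants +6.
On woe: w(cons)+6=c, o(vowel)+3=r, e(vowel)+3=h.

crh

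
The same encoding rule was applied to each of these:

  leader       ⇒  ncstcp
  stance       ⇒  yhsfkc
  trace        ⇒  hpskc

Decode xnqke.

pluck

l(11)→n(13) and e(4)→c(2) fit y≡9x+18 (mod 26); the inverse of 9 mod 26 is 3. This is an affine cipher: with a=0,…,z=25, each position x becomes (9x+18) mod 26.
Decoding xnqke: x(23)→3·(23−18)≡15=p; n(13)→3·(13−18)≡11=l; q(16)→3·(16−18)≡20=u; k(10)→3·(10−18)≡2=c; e(4)→3·(4−18)≡10=k (all mod 26).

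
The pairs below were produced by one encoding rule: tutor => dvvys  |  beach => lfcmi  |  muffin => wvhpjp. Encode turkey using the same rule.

dvtufa

A repeating key of period 3 is used — shifts +10, +1, +2 over and over.
On turkey: t+10=d, u+1=v, r+2=t, k+10=u, e+1=f, y+2=a.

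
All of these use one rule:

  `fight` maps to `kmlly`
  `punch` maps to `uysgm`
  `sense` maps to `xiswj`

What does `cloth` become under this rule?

hptxm

Shifts by position in fight: pos 0: f→k (+5), pos 1: i→m (+4), pos 2: g→l (+5), pos 3: h→l (+4) — repeating every 2. A repeating key of period 2 is used — shifts +5, +4 over and over.
Applying it to cloth: c+5=h, l+4=p, o+5=t, t+4=x, h+5=m.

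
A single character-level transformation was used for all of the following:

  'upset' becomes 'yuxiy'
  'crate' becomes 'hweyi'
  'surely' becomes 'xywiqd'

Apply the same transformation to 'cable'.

hegqi

The rule splits by letter class: vowels +4, consonants +5.
On cable: c(cons)+5=h, a(vowel)+4=e, b(cons)+5=g, l(cons)+5=q, e(vowel)+4=i.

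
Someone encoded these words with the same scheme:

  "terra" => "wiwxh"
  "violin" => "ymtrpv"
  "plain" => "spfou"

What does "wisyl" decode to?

tense

In terra: t→w is +3, e→i is +4, r→w is +5, r→x is +6 — the shift increases by 1 each position. Letter i (0-indexed) is shifted by i+3, so successive shifts are 3, 4, 5, ….
Undoing it on wisyl: w−3=t, i−4=e, s−5=n, y−6=s, l−7=e.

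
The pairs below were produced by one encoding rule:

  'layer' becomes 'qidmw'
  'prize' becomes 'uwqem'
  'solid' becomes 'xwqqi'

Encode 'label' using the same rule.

qigmq

The shift depends on letter class: consonant l→q is +5, but vowel a→i is +8. Two shifts are in play — +8 for a/e/i/o/u, +5 for every other letter.
On label: l(cons)+5=q, a(vowel)+8=i, b(cons)+5=g, e(vowel)+8=m, l(cons)+5=q.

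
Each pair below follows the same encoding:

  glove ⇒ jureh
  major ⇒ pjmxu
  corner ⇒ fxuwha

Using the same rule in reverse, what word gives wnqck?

Shifts by position in glove: pos 0: g→j (+3), pos 1: l→u (+9), pos 2: o→r (+3), pos 3: v→e (+9) — repeating every 2. The shifts repeat in a cycle of length 2: positions 0,1,… shift by +3, +9, then the pattern repeats.
Reversing it on wnqck: w−3=t, n−9=e, q−3=n, c−9=t, k−3=h.

tenth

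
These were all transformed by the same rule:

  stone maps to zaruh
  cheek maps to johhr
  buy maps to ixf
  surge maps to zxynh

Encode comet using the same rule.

The shift depends on letter class: consonant s→z is +7, but vowel o→r is +3. The rule splits by letter class: vowels +3, consonants +7.
For comet: c(cons)+7=j, o(vowel)+3=r, m(cons)+7=t, e(vowel)+3=h, t(cons)+7=a.

jrtha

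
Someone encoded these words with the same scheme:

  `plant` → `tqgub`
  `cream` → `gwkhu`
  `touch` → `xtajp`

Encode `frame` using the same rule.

jwgtm

In plant: p→t is +4, l→q is +5, a→g is +6, n→u is +7 — the shift increases by 1 each position. The shift increases by 1 at each position, starting from +4: 4, 5, 6, ….
Applying it to frame: f+4=j, r+5=w, a+6=g, m+7=t, e+8=m.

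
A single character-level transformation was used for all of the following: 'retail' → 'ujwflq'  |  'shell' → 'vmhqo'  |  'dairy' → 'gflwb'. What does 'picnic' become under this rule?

snfslh

Shifts by position in retail: pos 0: r→u (+3), pos 1: e→j (+5), pos 2: t→w (+3), pos 3: a→f (+5) — repeating every 2. It's a Vigenère-style cipher with numeric key [3,5]: position i shifts by key[i mod 2].
For picnic: p+3=s, i+5=n, c+3=f, n+5=s, i+3=l, c+5=h.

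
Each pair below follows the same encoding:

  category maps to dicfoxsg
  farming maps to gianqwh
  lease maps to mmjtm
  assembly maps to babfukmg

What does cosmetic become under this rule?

dwbnmcjk

A repeating key of period 3 is used — shifts +1, +8, +9 over and over.
For cosmetic: c+1=d, o+8=w, s+9=b, m+1=n, e+8=m, t+9=c, i+1=j, c+8=k.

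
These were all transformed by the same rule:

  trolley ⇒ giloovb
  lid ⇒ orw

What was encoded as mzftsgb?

Each letter is replaced by its mirror in the alphabet: a↔z, b↔y, c↔x, and so on (the Atbash cipher).
Reversing it on mzftsgb: m↔n, z↔a, f↔u, t↔g, s↔h, g↔t, b↔y.

naughty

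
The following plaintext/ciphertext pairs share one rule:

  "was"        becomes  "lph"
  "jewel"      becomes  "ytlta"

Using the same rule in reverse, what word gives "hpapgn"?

salary

Compare letters: w→l is +15, a→p is +15, s→h is +15 — a constant shift. It's a constant shift of +15 (ROT15).
Decoding hpapgn: h−15=s, p−15=a, a−15=l, p−15=a, g−15=r, n−15=y.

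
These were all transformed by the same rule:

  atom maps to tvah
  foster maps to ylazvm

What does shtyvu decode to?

The output letters match the input read backwards, each shifted +7: atom reversed is mota. Two steps: reverse the string, then apply a Caesar shift of +7.
Undoing it on shtyvu: shift back: s−7=l, h−7=a, t−7=m, y−7=r, v−7=o, u−7=n → lamron; then reverse → normal.

normal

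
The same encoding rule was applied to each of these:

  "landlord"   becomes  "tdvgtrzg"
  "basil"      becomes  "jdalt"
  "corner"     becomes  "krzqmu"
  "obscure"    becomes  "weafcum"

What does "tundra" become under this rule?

bxvgzd

Shifts by position in landlord: pos 0: l→t (+8), pos 1: a→d (+3), pos 2: n→v (+8), pos 3: d→g (+3) — repeating every 2. It's a Vigenère-style cipher with numeric key [8,3]: position i shifts by key[i mod 2].
For tundra: t+8=b, u+3=x, n+8=v, d+3=g, r+8=z, a+3=d.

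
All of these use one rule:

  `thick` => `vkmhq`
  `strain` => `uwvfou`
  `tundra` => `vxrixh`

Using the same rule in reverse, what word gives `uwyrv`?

In thick: t→v is +2, h→k is +3, i→m is +4, c→h is +5 — the shift increases by 1 each position. The shift increases by 1 at each position, starting from +2: 2, 3, 4, ….
Reversing it on uwyrv: u−2=s, w−3=t, y−4=u, r−5=m, v−6=p.

stump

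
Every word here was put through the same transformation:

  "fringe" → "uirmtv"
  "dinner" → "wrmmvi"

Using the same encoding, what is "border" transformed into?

Each pair mirrors across the alphabet (f↔u, r↔i, i↔r): positions sum to 25. Letters are reflected about the middle of the alphabet (position → 25−position): Atbash.
On border: b↔y, o↔l, r↔i, d↔w, e↔v, r↔i.

yliwvi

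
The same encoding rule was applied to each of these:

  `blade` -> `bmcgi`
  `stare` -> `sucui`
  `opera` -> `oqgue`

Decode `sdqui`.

In blade: b→b is +0, l→m is +1, a→c is +2, d→g is +3 — the shift increases by 1 each position. Letter i (0-indexed) is shifted by i+0, so successive shifts are 0, 1, 2, ….
Reversing it on sdqui: s−0=s, d−1=c, q−2=o, u−3=r, i−4=e.

score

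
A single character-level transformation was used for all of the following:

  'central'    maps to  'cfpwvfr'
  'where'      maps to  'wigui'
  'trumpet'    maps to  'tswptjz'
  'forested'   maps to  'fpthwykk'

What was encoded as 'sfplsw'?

senior

The shift increases by 1 at each position, starting from +0: 0, 1, 2, ….
Reversing it on sfplsw: s−0=s, f−1=e, p−2=n, l−3=i, s−4=o, w−5=r.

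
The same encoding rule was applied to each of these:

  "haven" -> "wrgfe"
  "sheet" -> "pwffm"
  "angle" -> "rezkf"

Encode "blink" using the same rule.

Treating letters as 0–25, the rule is x ↦ 23x + 17 (mod 26).
For blink: b(1)→23·1+17≡14=o; l(11)→23·11+17≡10=k; i(8)→23·8+17≡19=t; n(13)→23·13+17≡4=e; k(10)→23·10+17≡13=n (all mod 26).

okten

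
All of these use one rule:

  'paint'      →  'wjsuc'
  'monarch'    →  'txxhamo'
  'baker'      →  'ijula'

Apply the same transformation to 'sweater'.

zfohcoy

The shifts repeat in a cycle of length 3: positions 0,1,… shift by +7, +9, +10, then the pattern repeats.
Applying it to sweater: s+7=z, w+9=f, e+10=o, a+7=h, t+9=c, e+10=o, r+7=y.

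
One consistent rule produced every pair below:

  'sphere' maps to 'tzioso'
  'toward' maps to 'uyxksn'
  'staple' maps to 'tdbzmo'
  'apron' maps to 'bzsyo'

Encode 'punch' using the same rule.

A repeating key of period 2 is used — shifts +1, +10 over and over.
On punch: p+1=q, u+10=e, n+1=o, c+10=m, h+1=i.

qeomi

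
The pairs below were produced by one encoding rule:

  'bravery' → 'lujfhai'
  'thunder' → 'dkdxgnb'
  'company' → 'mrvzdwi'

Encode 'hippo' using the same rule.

Shifts by position in bravery: pos 0: b→l (+10), pos 1: r→u (+3), pos 2: a→j (+9), pos 3: v→f (+10), pos 4: e→h (+3), pos 5: r→a (+9) — repeating every 3. It's a Vigenère-style cipher with numeric key [10,3,9]: position i shifts by key[i mod 3].
On hippo: h+10=r, i+3=l, p+9=y, p+10=z, o+3=r.

rlyzr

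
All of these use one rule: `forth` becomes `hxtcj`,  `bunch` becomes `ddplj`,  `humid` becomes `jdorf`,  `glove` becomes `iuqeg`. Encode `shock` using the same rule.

uqqlm

Shifts by position in forth: pos 0: f→h (+2), pos 1: o→x (+9), pos 2: r→t (+2), pos 3: t→c (+9) — repeating every 2. It's a Vigenère-style cipher with numeric key [2,9]: position i shifts by key[i mod 2].
Applying it to shock: s+2=u, h+9=q, o+2=q, c+9=l, k+2=m.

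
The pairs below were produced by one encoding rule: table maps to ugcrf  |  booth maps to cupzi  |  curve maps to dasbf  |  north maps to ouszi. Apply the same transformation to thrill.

It's a Vigenère-style cipher with numeric key [1,6]: position i shifts by key[i mod 2].
On thrill: t+1=u, h+6=n, r+1=s, i+6=o, l+1=m, l+6=r.

unsomr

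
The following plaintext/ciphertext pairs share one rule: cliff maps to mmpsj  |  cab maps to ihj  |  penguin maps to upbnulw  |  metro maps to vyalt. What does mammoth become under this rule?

The output letters match the input read backwards, each shifted +7: cliff reversed is ffilc. The word is reversed, then every letter is shifted forward by 7.
Applying it to mammoth: reverse → htommam; then shift: h+7=o, t+7=a, o+7=v, m+7=t, m+7=t, a+7=h, m+7=t.

oavttht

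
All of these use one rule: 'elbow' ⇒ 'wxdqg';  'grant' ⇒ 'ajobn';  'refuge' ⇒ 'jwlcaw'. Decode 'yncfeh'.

stupid

Treating letters as 0–25, the rule is x ↦ 15x + 14 (mod 26).
Decoding yncfeh: y(24)→7·(24−14)≡18=s; n(13)→7·(13−14)≡19=t; c(2)→7·(2−14)≡20=u; f(5)→7·(5−14)≡15=p; e(4)→7·(4−14)≡8=i; h(7)→7·(7−14)≡3=d (all mod 26).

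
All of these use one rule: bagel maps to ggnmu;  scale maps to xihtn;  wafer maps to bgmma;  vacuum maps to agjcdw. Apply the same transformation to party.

The shift increases by 1 at each position, starting from +5: 5, 6, 7, ….
Applying it to party: p+5=u, a+6=g, r+7=y, t+8=b, y+9=h.

ugybh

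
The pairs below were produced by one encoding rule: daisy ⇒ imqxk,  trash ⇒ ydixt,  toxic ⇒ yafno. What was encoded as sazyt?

A repeating key of period 3 is used — shifts +5, +12, +8 over and over.
Undoing it on sazyt: s−5=n, a−12=o, z−8=r, y−5=t, t−12=h.

north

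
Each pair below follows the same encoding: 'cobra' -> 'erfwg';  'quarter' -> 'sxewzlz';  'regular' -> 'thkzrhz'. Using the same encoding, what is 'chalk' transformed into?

ekeqq

In cobra: c→e is +2, o→r is +3, b→f is +4, r→w is +5 — the shift increases by 1 each position. The shift increases by 1 at each position, starting from +2: 2, 3, 4, ….
On chalk: c+2=e, h+3=k, a+4=e, l+5=q, k+6=q.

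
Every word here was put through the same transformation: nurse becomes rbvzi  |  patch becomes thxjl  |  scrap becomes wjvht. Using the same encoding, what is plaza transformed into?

It's a Vigenère-style cipher with numeric key [4,7]: position i shifts by key[i mod 2].
For plaza: p+4=t, l+7=s, a+4=e, z+7=g, a+4=e.

tsege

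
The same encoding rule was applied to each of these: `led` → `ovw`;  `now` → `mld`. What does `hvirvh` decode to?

This is the alphabet-reversal cipher (Atbash): a becomes z, b becomes y, etc.
Undoing it on hvirvh: h↔s, v↔e, i↔r, r↔i, v↔e, h↔s.

series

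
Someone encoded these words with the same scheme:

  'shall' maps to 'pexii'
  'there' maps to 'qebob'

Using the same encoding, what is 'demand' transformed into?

Compare letters: s→p is +23, h→e is +23, a→x is +23 — a constant shift. It's a constant shift of +23 (ROT23).
For demand: d+23=a, e+23=b, m+23=j, a+23=x, n+23=k, d+23=a.

abjxka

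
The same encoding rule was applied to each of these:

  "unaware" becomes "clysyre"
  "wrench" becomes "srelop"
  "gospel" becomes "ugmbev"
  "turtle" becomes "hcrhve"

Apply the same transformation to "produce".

brgjcoe

u(20)→c(2) and n(13)→l(11) fit y≡21x+24 (mod 26); the inverse of 21 mod 26 is 5. Each letter's alphabet position (a=0..z=25) is mapped through 21·x+24 mod 26 — an affine cipher.
On produce: p(15)→21·15+24≡1=b; r(17)→21·17+24≡17=r; o(14)→21·14+24≡6=g; d(3)→21·3+24≡9=j; u(20)→21·20+24≡2=c; c(2)→21·2+24≡14=o; e(4)→21·4+24≡4=e (all mod 26).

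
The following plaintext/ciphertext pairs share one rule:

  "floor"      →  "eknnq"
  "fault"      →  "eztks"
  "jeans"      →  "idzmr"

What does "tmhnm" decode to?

Every letter moves 25 places later in the alphabet, wrapping around z→a.
Decoding tmhnm: t−25=u, m−25=n, h−25=i, n−25=o, m−25=n.

union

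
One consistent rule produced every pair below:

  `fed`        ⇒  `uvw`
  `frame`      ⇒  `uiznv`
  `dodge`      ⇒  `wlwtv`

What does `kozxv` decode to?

place

Each pair mirrors across the alphabet (f↔u, e↔v, d↔w): positions sum to 25. Each letter is replaced by its mirror in the alphabet: a↔z, b↔y, c↔x, and so on (the Atbash cipher).
Reversing it on kozxv: k↔p, o↔l, z↔a, x↔c, v↔e.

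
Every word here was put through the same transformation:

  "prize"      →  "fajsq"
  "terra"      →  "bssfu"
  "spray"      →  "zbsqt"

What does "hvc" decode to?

bug

The output letters match the input read backwards, each shifted +1: prize reversed is ezirp. The word is reversed, then every letter is shifted forward by 1.
Undoing it on hvc: shift back: h−1=g, v−1=u, c−1=b → gub; then reverse → bug.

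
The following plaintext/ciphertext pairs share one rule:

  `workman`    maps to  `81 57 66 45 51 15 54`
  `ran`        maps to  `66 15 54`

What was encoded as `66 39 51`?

rim

w(#23)→81 and o(#15)→57: differences scale by 3, so n = 3·pos + 12. Each letter becomes 3×(its alphabet position, a=1..z=26) + 12.
Undoing it on 66 39 51: 66→(66−12)÷3=18=r, 39→(39−12)÷3=9=i, 51→(51−12)÷3=13=m.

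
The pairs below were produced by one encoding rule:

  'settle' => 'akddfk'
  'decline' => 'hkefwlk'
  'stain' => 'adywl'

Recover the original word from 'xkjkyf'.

s(18)→a(0) and e(4)→k(10) fit y≡3x+24 (mod 26); the inverse of 3 mod 26 is 9. Treating letters as 0–25, the rule is x ↦ 3x + 24 (mod 26).
Decoding xkjkyf: x(23)→9·(23−24)≡17=r; k(10)→9·(10−24)≡4=e; j(9)→9·(9−24)≡21=v; k(10)→9·(10−24)≡4=e; y(24)→9·(24−24)≡0=a; f(5)→9·(5−24)≡11=l (all mod 26).

reveal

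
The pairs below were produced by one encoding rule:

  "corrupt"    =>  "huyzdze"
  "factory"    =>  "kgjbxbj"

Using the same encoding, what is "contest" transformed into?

huubnce

In corrupt: c→h is +5, o→u is +6, r→y is +7, r→z is +8 — the shift increases by 1 each position. Each letter shifts forward by (position + 5), i.e. 5, 6, 7, … — the shift grows by one for each successive letter.
On contest: c+5=h, o+6=u, n+7=u, t+8=b, e+9=n, s+10=c, t+11=e.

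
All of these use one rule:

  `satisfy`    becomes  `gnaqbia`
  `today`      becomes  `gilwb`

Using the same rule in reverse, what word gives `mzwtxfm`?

Read the word backwards and shift each letter +8.
Decoding mzwtxfm: shift back: m−8=e, z−8=r, w−8=o, t−8=l, x−8=p, f−8=x, m−8=e → erolpxe; then reverse → explore.

explore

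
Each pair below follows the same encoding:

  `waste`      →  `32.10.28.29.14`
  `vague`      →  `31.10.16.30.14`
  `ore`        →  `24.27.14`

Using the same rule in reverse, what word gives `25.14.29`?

pet

w is letter #23 and maps to 32: an offset of 9. The number is (letter's place in the alphabet, a=1) + 9.
Reversing it on 25.14.29: 25→(25−9)÷1=16=p, 14→(14−9)÷1=5=e, 29→(29−9)÷1=20=t.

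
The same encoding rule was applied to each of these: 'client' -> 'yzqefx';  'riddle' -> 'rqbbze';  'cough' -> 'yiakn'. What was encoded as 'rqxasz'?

ritual

c(2)→y(24) and l(11)→z(25) fit y≡3x+18 (mod 26); the inverse of 3 mod 26 is 9. Each letter's alphabet position (a=0..z=25) is mapped through 3·x+18 mod 26 — an affine cipher.
Reversing it on rqxasz: r(17)→9·(17−18)≡17=r; q(16)→9·(16−18)≡8=i; x(23)→9·(23−18)≡19=t; a(0)→9·(0−18)≡20=u; s(18)→9·(18−18)≡0=a; z(25)→9·(25−18)≡11=l (all mod 26).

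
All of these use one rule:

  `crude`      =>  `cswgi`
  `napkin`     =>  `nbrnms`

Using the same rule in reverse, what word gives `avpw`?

aunt

In crude: c→c is +0, r→s is +1, u→w is +2, d→g is +3 — the shift increases by 1 each position. Each letter shifts forward by its position index (0, 1, 2, …) — the shift grows by one for each successive letter.
Undoing it on avpw: a−0=a, v−1=u, p−2=n, w−3=t.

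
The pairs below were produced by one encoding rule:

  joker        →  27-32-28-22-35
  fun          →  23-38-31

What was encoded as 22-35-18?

Letters become their 1-based position plus 17 (so a→18, b→19, …).
Decoding 22-35-18: 22→(22−17)÷1=5=e, 35→(35−17)÷1=18=r, 18→(18−17)÷1=1=a.

era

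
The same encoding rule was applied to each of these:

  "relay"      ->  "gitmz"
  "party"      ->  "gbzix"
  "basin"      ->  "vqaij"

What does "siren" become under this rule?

Two steps: reverse the string, then apply a Caesar shift of +8.
For siren: reverse → neris; then shift: n+8=v, e+8=m, r+8=z, i+8=q, s+8=a.

vmzqa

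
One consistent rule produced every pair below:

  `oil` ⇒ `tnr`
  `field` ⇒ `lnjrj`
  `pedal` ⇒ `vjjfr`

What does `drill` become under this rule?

jxnrr

Two shifts are in play — +5 for a/e/i/o/u, +6 for every other letter.
For drill: d(cons)+6=j, r(cons)+6=x, i(vowel)+5=n, l(cons)+6=r, l(cons)+6=r.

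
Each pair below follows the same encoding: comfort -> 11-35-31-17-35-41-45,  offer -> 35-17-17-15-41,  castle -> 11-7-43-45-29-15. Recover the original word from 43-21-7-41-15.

c(#3)→11 and o(#15)→35: differences scale by 2, so n = 2·pos + 5. The formula is n = 2×(alphabet index, a=1) + 5.
Reversing it on 43-21-7-41-15: 43→(43−5)÷2=19=s, 21→(21−5)÷2=8=h, 7→(7−5)÷2=1=a, 41→(41−5)÷2=18=r, 15→(15−5)÷2=5=e.

share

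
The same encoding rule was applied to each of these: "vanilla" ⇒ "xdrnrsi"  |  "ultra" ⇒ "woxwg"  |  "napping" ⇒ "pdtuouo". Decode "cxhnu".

audio

In vanilla: v→x is +2, a→d is +3, n→r is +4, i→n is +5 — the shift increases by 1 each position. Each letter shifts forward by (position + 2), i.e. 2, 3, 4, … — the shift grows by one for each successive letter.
Undoing it on cxhnu: c−2=a, x−3=u, h−4=d, n−5=i, u−6=o.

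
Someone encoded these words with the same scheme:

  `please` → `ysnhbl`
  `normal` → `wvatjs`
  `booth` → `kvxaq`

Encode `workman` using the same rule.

The shifts repeat in a cycle of length 2: positions 0,1,… shift by +9, +7, then the pattern repeats.
On workman: w+9=f, o+7=v, r+9=a, k+7=r, m+9=v, a+7=h, n+9=w.

fvarvhw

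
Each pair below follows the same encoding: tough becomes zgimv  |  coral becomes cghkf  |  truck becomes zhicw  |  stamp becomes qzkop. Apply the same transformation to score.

qcghu

Treating letters as 0–25, the rule is x ↦ 9x + 10 (mod 26).
Applying it to score: s(18)→9·18+10≡16=q; c(2)→9·2+10≡2=c; o(14)→9·14+10≡6=g; r(17)→9·17+10≡7=h; e(4)→9·4+10≡20=u (all mod 26).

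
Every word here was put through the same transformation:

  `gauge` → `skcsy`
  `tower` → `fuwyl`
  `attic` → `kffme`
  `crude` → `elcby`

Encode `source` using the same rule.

This is an affine cipher: with a=0,…,z=25, each position x becomes (23x+10) mod 26.
For source: s(18)→23·18+10≡8=i; o(14)→23·14+10≡20=u; u(20)→23·20+10≡2=c; r(17)→23·17+10≡11=l; c(2)→23·2+10≡4=e; e(4)→23·4+10≡24=y (all mod 26).

iucley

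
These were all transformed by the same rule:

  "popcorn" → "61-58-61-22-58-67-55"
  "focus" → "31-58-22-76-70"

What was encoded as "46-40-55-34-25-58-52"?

kingdom

p(#16)→61 and o(#15)→58: differences scale by 3, so n = 3·pos + 13. The formula is n = 3×(alphabet index, a=1) + 13.
Decoding 46-40-55-34-25-58-52: 46→(46−13)÷3=11=k, 40→(40−13)÷3=9=i, 55→(55−13)÷3=14=n, 34→(34−13)÷3=7=g, 25→(25−13)÷3=4=d, 58→(58−13)÷3=15=o, 52→(52−13)÷3=13=m.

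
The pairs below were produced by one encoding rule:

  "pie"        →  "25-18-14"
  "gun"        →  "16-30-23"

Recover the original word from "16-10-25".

p is letter #16 and maps to 25: an offset of 9. Letters become their 1-based position plus 9 (so a→10, b→11, …).
Decoding 16-10-25: 16→(16−9)÷1=7=g, 10→(10−9)÷1=1=a, 25→(25−9)÷1=16=p.

gap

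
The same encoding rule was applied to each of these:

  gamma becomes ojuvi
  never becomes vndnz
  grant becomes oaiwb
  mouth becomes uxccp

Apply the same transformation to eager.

mjonz

Shifts by position in gamma: pos 0: g→o (+8), pos 1: a→j (+9), pos 2: m→u (+8), pos 3: m→v (+9) — repeating every 2. A repeating key of period 2 is used — shifts +8, +9 over and over.
For eager: e+8=m, a+9=j, g+8=o, e+9=n, r+8=z.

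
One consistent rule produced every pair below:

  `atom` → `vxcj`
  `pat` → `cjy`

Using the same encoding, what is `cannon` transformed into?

wxwwjl

Two steps: reverse the string, then apply a Caesar shift of +9.
For cannon: reverse → nonnac; then shift: n+9=w, o+9=x, n+9=w, n+9=w, a+9=j, c+9=l.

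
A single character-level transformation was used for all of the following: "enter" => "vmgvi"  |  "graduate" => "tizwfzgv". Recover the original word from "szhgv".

Each pair mirrors across the alphabet (e↔v, n↔m, t↔g): positions sum to 25. Each letter is replaced by its mirror in the alphabet: a↔z, b↔y, c↔x, and so on (the Atbash cipher).
Undoing it on szhgv: s↔h, z↔a, h↔s, g↔t, v↔e.

haste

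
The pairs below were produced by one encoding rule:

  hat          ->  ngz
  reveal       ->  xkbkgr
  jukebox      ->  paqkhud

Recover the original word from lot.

Compare letters: h→n is +6, a→g is +6, t→z is +6 — a constant shift. It's a constant shift of +6 (ROT6).
Decoding lot: l−6=f, o−6=i, t−6=n.

fin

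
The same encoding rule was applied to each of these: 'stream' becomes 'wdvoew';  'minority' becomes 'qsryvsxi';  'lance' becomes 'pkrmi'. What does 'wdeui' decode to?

stake

Shifts by position in stream: pos 0: s→w (+4), pos 1: t→d (+10), pos 2: r→v (+4), pos 3: e→o (+10) — repeating every 2. It's a Vigenère-style cipher with numeric key [4,10]: position i shifts by key[i mod 2].
Decoding wdeui: w−4=s, d−10=t, e−4=a, u−10=k, i−4=e.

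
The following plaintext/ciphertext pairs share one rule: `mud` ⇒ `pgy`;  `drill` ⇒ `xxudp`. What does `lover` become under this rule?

dqhax

The word is reversed, then every letter is shifted forward by 12.
On lover: reverse → revol; then shift: r+12=d, e+12=q, v+12=h, o+12=a, l+12=x.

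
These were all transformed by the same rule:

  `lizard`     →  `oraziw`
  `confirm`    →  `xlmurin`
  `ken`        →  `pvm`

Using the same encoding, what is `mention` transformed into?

nvmgrlm

Each pair mirrors across the alphabet (l↔o, i↔r, z↔a): positions sum to 25. Letters are reflected about the middle of the alphabet (position → 25−position): Atbash.
On mention: m↔n, e↔v, n↔m, t↔g, i↔r, o↔l, n↔m.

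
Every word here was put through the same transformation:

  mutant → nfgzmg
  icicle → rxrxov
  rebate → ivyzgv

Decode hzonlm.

salmon

Each pair mirrors across the alphabet (m↔n, u↔f, t↔g): positions sum to 25. This is the alphabet-reversal cipher (Atbash): a becomes z, b becomes y, etc.
Undoing it on hzonlm: h↔s, z↔a, o↔l, n↔m, l↔o, m↔n.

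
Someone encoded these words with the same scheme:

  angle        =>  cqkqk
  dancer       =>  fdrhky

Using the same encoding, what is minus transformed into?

In angle: a→c is +2, n→q is +3, g→k is +4, l→q is +5 — the shift increases by 1 each position. Each letter shifts forward by (position + 2), i.e. 2, 3, 4, … — the shift grows by one for each successive letter.
For minus: m+2=o, i+3=l, n+4=r, u+5=z, s+6=y.

olrzy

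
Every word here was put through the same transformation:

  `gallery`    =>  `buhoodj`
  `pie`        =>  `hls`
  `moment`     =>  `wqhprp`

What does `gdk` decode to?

had

The word is reversed, then every letter is shifted forward by 3.
Undoing it on gdk: shift back: g−3=d, d−3=a, k−3=h → dah; then reverse → had.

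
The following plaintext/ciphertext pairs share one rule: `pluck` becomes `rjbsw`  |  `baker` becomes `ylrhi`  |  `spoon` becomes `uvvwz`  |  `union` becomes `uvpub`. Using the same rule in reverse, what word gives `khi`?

The word is reversed, then every letter is shifted forward by 7.
Undoing it on khi: shift back: k−7=d, h−7=a, i−7=b → dab; then reverse → bad.

bad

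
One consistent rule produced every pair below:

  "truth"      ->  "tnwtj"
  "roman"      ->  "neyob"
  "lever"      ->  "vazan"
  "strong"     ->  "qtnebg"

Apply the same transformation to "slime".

qvmya

Each letter's alphabet position (a=0..z=25) is mapped through 3·x+14 mod 26 — an affine cipher.
Applying it to slime: s(18)→3·18+14≡16=q; l(11)→3·11+14≡21=v; i(8)→3·8+14≡12=m; m(12)→3·12+14≡24=y; e(4)→3·4+14≡0=a (all mod 26).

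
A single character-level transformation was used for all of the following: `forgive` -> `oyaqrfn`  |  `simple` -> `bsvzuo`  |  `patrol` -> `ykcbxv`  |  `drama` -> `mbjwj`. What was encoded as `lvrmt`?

click

Shifts by position in forgive: pos 0: f→o (+9), pos 1: o→y (+10), pos 2: r→a (+9), pos 3: g→q (+10) — repeating every 2. It's a Vigenère-style cipher with numeric key [9,10]: position i shifts by key[i mod 2].
Reversing it on lvrmt: l−9=c, v−10=l, r−9=i, m−10=c, t−9=k.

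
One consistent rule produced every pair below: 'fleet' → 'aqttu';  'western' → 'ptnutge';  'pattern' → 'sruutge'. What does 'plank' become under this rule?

sqrej

f(5)→a(0) and l(11)→q(16) fit y≡7x+17 (mod 26); the inverse of 7 mod 26 is 15. Treating letters as 0–25, the rule is x ↦ 7x + 17 (mod 26).
On plank: p(15)→7·15+17≡18=s; l(11)→7·11+17≡16=q; a(0)→7·0+17≡17=r; n(13)→7·13+17≡4=e; k(10)→7·10+17≡9=j (all mod 26).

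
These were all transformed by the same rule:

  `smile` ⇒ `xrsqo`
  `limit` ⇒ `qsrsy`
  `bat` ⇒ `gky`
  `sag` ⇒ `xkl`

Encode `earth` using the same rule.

The rule splits by letter class: vowels +10, consonants +5.
On earth: e(vowel)+10=o, a(vowel)+10=k, r(cons)+5=w, t(cons)+5=y, h(cons)+5=m.

okwym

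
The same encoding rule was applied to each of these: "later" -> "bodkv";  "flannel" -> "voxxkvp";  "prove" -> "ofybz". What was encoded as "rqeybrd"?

through

The output letters match the input read backwards, each shifted +10: later reversed is retal. Read the word backwards and shift each letter +10.
Reversing it on rqeybrd: shift back: r−10=h, q−10=g, e−10=u, y−10=o, b−10=r, r−10=h, d−10=t → hguorht; then reverse → through.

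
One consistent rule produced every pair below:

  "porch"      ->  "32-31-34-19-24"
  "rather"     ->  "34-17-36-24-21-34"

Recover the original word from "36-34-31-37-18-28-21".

trouble

Letters become their 1-based position plus 16 (so a→17, b→18, …).
Decoding 36-34-31-37-18-28-21: 36→(36−16)÷1=20=t, 34→(34−16)÷1=18=r, 31→(31−16)÷1=15=o, 37→(37−16)÷1=21=u, 18→(18−16)÷1=2=b, 28→(28−16)÷1=12=l, 21→(21−16)÷1=5=e.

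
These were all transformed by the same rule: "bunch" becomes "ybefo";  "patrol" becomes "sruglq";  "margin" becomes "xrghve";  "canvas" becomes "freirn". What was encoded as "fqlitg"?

b(1)→y(24) and u(20)→b(1) fit y≡7x+17 (mod 26); the inverse of 7 mod 26 is 15. Treating letters as 0–25, the rule is x ↦ 7x + 17 (mod 26).
Decoding fqlitg: f(5)→15·(5−17)≡2=c; q(16)→15·(16−17)≡11=l; l(11)→15·(11−17)≡14=o; i(8)→15·(8−17)≡21=v; t(19)→15·(19−17)≡4=e; g(6)→15·(6−17)≡17=r (all mod 26).

clover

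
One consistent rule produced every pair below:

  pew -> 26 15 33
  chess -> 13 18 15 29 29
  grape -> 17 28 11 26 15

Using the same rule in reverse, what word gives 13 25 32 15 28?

cover

p is letter #16 and maps to 26: an offset of 10. Each letter is replaced by its alphabet position (a=1..z=26) + 10.
Undoing it on 13 25 32 15 28: 13→(13−10)÷1=3=c, 25→(25−10)÷1=15=o, 32→(32−10)÷1=22=v, 15→(15−10)÷1=5=e, 28→(28−10)÷1=18=r.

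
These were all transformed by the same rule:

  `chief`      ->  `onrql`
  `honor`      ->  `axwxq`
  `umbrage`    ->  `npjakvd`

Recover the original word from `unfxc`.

Two steps: reverse the string, then apply a Caesar shift of +9.
Reversing it on unfxc: shift back: u−9=l, n−9=e, f−9=w, x−9=o, c−9=t → lewot; then reverse → towel.

towel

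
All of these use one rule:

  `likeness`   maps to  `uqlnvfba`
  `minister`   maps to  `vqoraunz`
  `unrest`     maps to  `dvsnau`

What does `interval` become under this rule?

rvunzwjt

Shifts by position in likeness: pos 0: l→u (+9), pos 1: i→q (+8), pos 2: k→l (+1), pos 3: e→n (+9), pos 4: n→v (+8), pos 5: e→f (+1) — repeating every 3. The shifts repeat in a cycle of length 3: positions 0,1,… shift by +9, +8, +1, then the pattern repeats.
For interval: i+9=r, n+8=v, t+1=u, e+9=n, r+8=z, v+1=w, a+9=j, l+8=t.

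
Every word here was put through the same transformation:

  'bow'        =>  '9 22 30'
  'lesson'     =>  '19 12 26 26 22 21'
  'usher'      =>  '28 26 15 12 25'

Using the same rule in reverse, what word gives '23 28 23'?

Each letter is replaced by its alphabet position (a=1..z=26) + 7.
Reversing it on 23 28 23: 23→(23−7)÷1=16=p, 28→(28−7)÷1=21=u, 23→(23−7)÷1=16=p.

pup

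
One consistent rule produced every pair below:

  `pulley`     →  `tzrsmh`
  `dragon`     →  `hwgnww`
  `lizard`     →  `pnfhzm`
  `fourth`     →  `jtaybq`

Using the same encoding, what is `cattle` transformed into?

gfzatn

In pulley: p→t is +4, u→z is +5, l→r is +6, l→s is +7 — the shift increases by 1 each position. Letter i (0-indexed) is shifted by i+4, so successive shifts are 4, 5, 6, ….
For cattle: c+4=g, a+5=f, t+6=z, t+7=a, l+8=t, e+9=n.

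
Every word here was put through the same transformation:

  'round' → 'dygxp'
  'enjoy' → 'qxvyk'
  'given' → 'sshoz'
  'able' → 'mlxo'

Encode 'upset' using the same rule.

gzeof

A repeating key of period 2 is used — shifts +12, +10 over and over.
For upset: u+12=g, p+10=z, s+12=e, e+10=o, t+12=f.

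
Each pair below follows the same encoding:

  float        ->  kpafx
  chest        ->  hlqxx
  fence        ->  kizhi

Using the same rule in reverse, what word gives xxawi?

Shifts by position in float: pos 0: f→k (+5), pos 1: l→p (+4), pos 2: o→a (+12), pos 3: a→f (+5), pos 4: t→x (+4) — repeating every 3. It's a Vigenère-style cipher with numeric key [5,4,12]: position i shifts by key[i mod 3].
Decoding xxawi: x−5=s, x−4=t, a−12=o, w−5=r, i−4=e.

store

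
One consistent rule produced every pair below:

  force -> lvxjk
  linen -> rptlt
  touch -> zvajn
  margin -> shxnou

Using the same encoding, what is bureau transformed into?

Shifts by position in force: pos 0: f→l (+6), pos 1: o→v (+7), pos 2: r→x (+6), pos 3: c→j (+7) — repeating every 2. A repeating key of period 2 is used — shifts +6, +7 over and over.
On bureau: b+6=h, u+7=b, r+6=x, e+7=l, a+6=g, u+7=b.

hbxlgb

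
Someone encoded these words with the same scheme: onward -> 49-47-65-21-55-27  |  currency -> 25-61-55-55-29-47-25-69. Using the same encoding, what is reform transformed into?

o(#15)→49 and n(#14)→47: differences scale by 2, so n = 2·pos + 19. With a=1..z=26, the number is 2·pos + 19.
Applying it to reform: r=18→55, e=5→29, f=6→31, o=15→49, r=18→55, m=13→45.

55-29-31-49-55-45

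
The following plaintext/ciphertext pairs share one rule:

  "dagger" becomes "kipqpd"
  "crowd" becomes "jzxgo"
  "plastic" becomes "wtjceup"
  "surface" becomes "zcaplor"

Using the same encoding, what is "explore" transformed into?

In dagger: d→k is +7, a→i is +8, g→p is +9, g→q is +10 — the shift increases by 1 each position. Each letter shifts forward by (position + 7), i.e. 7, 8, 9, … — the shift grows by one for each successive letter.
On explore: e+7=l, x+8=f, p+9=y, l+10=v, o+11=z, r+12=d, e+13=r.

lfyvzdr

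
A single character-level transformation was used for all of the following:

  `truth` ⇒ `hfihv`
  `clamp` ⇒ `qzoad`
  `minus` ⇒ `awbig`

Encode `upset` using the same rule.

This is a Caesar cipher with shift 14.
On upset: u+14=i, p+14=d, s+14=g, e+14=s, t+14=h.

idgsh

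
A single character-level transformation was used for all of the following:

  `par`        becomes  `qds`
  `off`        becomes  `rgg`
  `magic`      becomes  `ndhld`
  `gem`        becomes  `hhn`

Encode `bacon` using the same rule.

cddro

The shift depends on letter class: consonant p→q is +1, but vowel a→d is +3. Vowels shift forward by 3 and consonants shift forward by 1.
On bacon: b(cons)+1=c, a(vowel)+3=d, c(cons)+1=d, o(vowel)+3=r, n(cons)+1=o.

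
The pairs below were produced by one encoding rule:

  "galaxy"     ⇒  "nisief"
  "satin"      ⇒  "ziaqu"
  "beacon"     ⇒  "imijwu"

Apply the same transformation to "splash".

zwsizo

The shift depends on letter class: consonant g→n is +7, but vowel a→i is +8. Vowels shift forward by 8 and consonants shift forward by 7.
Applying it to splash: s(cons)+7=z, p(cons)+7=w, l(cons)+7=s, a(vowel)+8=i, s(cons)+7=z, h(cons)+7=o.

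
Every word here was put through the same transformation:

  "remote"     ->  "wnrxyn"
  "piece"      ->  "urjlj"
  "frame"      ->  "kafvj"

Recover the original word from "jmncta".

editor

Shifts by position in remote: pos 0: r→w (+5), pos 1: e→n (+9), pos 2: m→r (+5), pos 3: o→x (+9) — repeating every 2. The shifts repeat in a cycle of length 2: positions 0,1,… shift by +5, +9, then the pattern repeats.
Undoing it on jmncta: j−5=e, m−9=d, n−5=i, c−9=t, t−5=o, a−9=r.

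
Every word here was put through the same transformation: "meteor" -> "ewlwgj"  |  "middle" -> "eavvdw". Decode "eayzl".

might

It's a constant shift of +18 (ROT18).
Decoding eayzl: e−18=m, a−18=i, y−18=g, z−18=h, l−18=t.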